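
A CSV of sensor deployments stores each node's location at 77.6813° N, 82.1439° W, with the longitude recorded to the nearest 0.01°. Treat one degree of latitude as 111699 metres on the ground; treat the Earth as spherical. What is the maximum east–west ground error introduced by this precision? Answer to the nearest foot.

391 feet

Rounding to 2 decimal places leaves the longitude within ±0.005° of the true value.
One degree of longitude at 77.6813° is 111699 × cos 77.6813° ≈ 111699 × 0.2133 = 23830.9 m.
Maximum E–W displacement: 0.005 × 23830.9 = 119.154 m.
Converting: 119.154 m × 3.2808 ft/m ≈ 390.93 ft.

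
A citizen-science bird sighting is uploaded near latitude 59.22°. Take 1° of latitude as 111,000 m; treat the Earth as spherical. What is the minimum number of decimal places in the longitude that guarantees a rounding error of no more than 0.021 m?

7

At 59.22° one degree of longitude covers 111000 × cos 59.22° ≈ 111000 × 0.5117 ≈ 56803.5 m.
With N decimal places the half-ulp bound is 0.5·10⁻ᴺ°, or 0.5·10⁻ᴺ × 56803.5 m on the ground.
Need 0.5 × 56803.5 × 10⁻ᴺ ≤ 0.021 → 10⁻ᴺ ≤ 7.394e-07, so N ≥ 6.13.
N = 6 would give 0.0284 m (too coarse); N = 7 gives 0.00284 m ≤ 0.021 m.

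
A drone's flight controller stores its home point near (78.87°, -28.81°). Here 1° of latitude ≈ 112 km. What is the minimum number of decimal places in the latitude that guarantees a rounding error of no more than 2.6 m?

5

One degree of latitude covers 112000 m.
With N decimal places the half-ulp bound is 0.5·10⁻ᴺ°, or 0.5·10⁻ᴺ × 112000 m on the ground.
Need 0.5 × 112000 × 10⁻ᴺ ≤ 2.6 → 10⁻ᴺ ≤ 4.643e-05, so N ≥ 4.33.
N = 4 would give 5.6 m (too coarse); N = 5 gives 0.56 m ≤ 2.6 m.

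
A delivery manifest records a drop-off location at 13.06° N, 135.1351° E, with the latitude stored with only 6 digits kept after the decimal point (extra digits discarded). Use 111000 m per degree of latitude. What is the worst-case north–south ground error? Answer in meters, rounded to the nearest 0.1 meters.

0.1 meters

Truncating at 6 decimal places can drop up to a full unit in the last place, so the latitude may be off by as much as 1e-06°.
North–south distance: 1e-06° × 111000 m/° = 0.111 m.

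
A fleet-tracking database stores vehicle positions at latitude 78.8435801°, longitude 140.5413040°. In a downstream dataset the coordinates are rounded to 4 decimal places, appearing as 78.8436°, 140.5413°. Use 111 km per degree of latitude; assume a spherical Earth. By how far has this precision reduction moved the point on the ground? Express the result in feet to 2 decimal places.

The latitude changed by -0.0000199° and the longitude by +0.0000040°.
N–S: -0.0000199° × 111000 m/° = -2.2089 m.
East–west at this latitude: 0.0000040° × 111000 × cos 78.8436° ≈ 0.0000040 × 21477.1 = 0.0859086 m.
Combined displacement = (2.2089² + 0.0859086²)^½ ≈ 2.21057 m.
In feet: 2.21057 m ÷ 0.3048 ≈ 7.2525 ft.

7.25 feet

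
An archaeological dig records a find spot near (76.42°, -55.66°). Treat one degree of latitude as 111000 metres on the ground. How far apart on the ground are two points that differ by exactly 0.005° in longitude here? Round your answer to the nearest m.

0.005° of longitude at 76.42° is 0.005 × 111000 × cos 76.42° ≈ 0.005 × 26063.1 = 130.316 m.

130 m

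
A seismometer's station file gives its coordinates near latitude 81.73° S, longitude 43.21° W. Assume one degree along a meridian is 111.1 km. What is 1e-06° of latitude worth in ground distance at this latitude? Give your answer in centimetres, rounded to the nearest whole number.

11 centimetres

1e-06° × 111100 m/° = 0.1111 m.
That is 0.1111 m = 11.11 cm.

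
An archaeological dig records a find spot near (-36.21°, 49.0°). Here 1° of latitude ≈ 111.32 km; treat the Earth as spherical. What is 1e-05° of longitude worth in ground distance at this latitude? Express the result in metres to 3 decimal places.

One degree of longitude here spans 111320 × cos 36.21° = 111320 × 0.8069 ≈ 89819.3 m; 1e-05° of that is 0.898193 m.

0.898 metres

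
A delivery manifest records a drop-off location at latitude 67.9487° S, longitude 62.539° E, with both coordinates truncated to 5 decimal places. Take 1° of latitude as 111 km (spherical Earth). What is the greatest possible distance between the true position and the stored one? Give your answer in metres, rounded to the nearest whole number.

1 metres

Truncating at 5 decimal places can drop up to a full unit in the last place, so each coordinate may be off by as much as 1e-05°.
North–south component: 1e-05° × 111000 = 1.11 m.
E–W at 67.9487°: 1e-05° × 111000 × cos 67.9487° = 1e-05 × 111000 × 0.3754 ≈ 0.416735 m.
The two errors are perpendicular, so the maximum displacement is √(1.11² + 0.416735²) ≈ 1.18565 m.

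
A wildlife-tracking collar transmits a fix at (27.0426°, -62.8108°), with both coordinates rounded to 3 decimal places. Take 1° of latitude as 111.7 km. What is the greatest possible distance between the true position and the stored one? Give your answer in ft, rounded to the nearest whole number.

Rounding to 3 decimal places leaves each coordinate within ±0.0005° of the true value.
Latitude error → 0.0005 × 111700 = 55.85 m along the meridian.
East–west component at 27.0426°: 0.0005° × 111700 × cos 27.0426° ≈ 0.0005 × 99487.7 ≈ 49.7438 m.
Worst case both components are at the extreme and orthogonal: √(55.85² + 49.7438²) ≈ 74.7909 m.
Converting: 74.7909 m × 3.2808 ft/m ≈ 245.38 ft.

245 ft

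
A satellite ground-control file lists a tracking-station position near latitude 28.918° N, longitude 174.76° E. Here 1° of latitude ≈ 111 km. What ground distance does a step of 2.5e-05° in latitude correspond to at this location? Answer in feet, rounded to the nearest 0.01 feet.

2.5e-05° × 111000 m/° = 2.775 m.
Converting: 2.775 m × 3.2808 ft/m ≈ 9.1043 ft.

9.10 feet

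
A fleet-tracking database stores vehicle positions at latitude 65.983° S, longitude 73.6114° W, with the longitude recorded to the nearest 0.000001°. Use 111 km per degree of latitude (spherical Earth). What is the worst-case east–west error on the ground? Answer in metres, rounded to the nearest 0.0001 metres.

0.0226 metres

Rounding to 6 decimal places leaves the longitude within ±5e-07° of the true value.
One degree of longitude at 65.983° is 111000 × cos 65.983° ≈ 111000 × 0.4070 = 45177.9 m.
Maximum E–W displacement: 5e-07 × 45177.9 = 0.0225889 m.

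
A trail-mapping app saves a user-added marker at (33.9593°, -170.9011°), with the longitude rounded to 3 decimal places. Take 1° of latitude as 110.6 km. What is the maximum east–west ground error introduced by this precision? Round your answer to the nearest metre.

Rounding to 3 decimal places leaves the longitude within ±0.0005° of the true value.
One degree of longitude at 33.9593° is 110600 × cos 33.9593° ≈ 110600 × 0.8294 = 91735.5 m.
East–west error: 0.0005° × 91735.5 m/° ≈ 45.8677 m.

46 metres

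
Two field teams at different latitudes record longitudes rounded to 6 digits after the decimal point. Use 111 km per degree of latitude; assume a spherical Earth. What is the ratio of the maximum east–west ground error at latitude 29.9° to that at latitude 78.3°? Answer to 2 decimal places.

Rounding to 6 decimal places leaves the longitude within ±5e-07° of the true value.
At 29.9°: 5e-07° × 111000 × cos 29.9° = 5e-07 × 111000 × 0.8669 ≈ 0.048113 m.
At 78.3°: 5e-07° × 111000 × cos 78.3° = 5e-07 × 111000 × 0.2028 ≈ 0.011255 m.
The ratio reduces to cos 29.9° / cos 78.3° = 0.8669/0.2028 ≈ 4.2749.

4.27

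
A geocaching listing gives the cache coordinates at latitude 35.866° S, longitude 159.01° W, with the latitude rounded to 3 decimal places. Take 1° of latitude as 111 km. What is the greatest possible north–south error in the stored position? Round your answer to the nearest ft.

182 ft

Rounding to 3 decimal places leaves the latitude within ±0.0005° of the true value.
So the N–S error is at most 0.0005 × 111000 = 55.5 m.
In feet: 55.5 m ÷ 0.3048 ≈ 182.09 ft.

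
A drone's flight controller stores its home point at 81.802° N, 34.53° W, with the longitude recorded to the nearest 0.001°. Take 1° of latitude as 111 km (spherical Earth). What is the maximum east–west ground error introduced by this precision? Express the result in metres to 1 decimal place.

Rounding to 3 decimal places leaves the longitude within ±0.0005° of the true value.
Parallels shrink by cos φ, so at 81.802° a degree of longitude is 111000 × 0.1426 ≈ 15828 m.
So at most 0.0005° × 15828 ≈ 7.91399 m east–west.

7.9 metres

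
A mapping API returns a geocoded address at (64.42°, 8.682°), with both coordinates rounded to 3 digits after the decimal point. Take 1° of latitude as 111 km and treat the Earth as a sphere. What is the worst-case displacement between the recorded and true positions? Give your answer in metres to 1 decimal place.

Rounding to 3 decimal places leaves each coordinate within ±0.0005° of the true value.
Latitude error → 0.0005 × 111000 = 55.5 m along the meridian.
E–W at 64.42°: 0.0005° × 111000 × cos 64.42° = 0.0005 × 111000 × 0.4318 ≈ 23.9633 m.
The two errors are perpendicular, so the maximum displacement is √(55.5² + 23.9633²) ≈ 60.4524 m.

60.5 metres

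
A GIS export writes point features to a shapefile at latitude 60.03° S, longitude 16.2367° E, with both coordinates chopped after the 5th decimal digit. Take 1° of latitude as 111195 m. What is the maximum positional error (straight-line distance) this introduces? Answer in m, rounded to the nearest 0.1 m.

1.2 m

Truncating at 5 decimal places can drop up to a full unit in the last place, so each coordinate may be off by as much as 1e-05°.
N–S: 1e-05° × 111195 m/° = 1.11195 m.
East–west component at 60.03°: 1e-05° × 111195 × cos 60.03° ≈ 1e-05 × 55547.1 ≈ 0.555471 m.
Worst case both components are at the extreme and orthogonal: √(1.11195² + 0.555471²) ≈ 1.24297 m.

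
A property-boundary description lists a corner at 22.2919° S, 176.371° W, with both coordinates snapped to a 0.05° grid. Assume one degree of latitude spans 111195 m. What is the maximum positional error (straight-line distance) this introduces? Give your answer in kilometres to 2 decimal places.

3.79 kilometres

With a 0.05° grid the true value lies within half a step, ±0.05°/2 = ±0.025°, of the stored one.
N–S: 0.025° × 111195 m/° = 2779.88 m.
East–west component at 22.2919°: 0.025° × 111195 × cos 22.2919° ≈ 0.025 × 102885 ≈ 2572.12 m.
The two errors are perpendicular, so the maximum displacement is √(2779.88² + 2572.12²) ≈ 3787.28 m.
That is 3787.28 m = 3.7873 km.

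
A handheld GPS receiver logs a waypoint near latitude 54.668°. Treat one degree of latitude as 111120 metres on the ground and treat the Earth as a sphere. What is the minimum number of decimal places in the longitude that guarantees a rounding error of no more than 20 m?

At 54.668° one degree of longitude covers 111120 × cos 54.668° ≈ 111120 × 0.5783 ≈ 64262.2 m.
Rounding to N decimal places gives at most 0.5 × 10⁻ᴺ degrees of error, i.e. 0.5 × 10⁻ᴺ × 64262.2 m.
Need 0.5 × 64262.2 × 10⁻ᴺ ≤ 20 → 10⁻ᴺ ≤ 6.225e-04, so N ≥ 3.21.
So 4 decimal places suffice (3.21 m); 3 would allow up to 32.1 m.

4 decimal places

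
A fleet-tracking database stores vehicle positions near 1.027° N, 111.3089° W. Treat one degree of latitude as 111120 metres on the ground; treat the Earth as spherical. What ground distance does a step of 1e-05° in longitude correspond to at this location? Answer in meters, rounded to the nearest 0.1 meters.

1.1 meters

1e-05° of longitude at 1.027° is 1e-05 × 111120 × cos 1.027° ≈ 1e-05 × 111102 = 1.11102 m.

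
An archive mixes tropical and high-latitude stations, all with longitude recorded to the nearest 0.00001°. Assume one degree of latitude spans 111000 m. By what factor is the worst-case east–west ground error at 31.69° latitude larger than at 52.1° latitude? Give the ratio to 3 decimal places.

1.385

Rounding to 5 decimal places leaves the longitude within ±5e-06° of the true value.
At 31.69°: 5e-06° × 111000 × cos 31.69° = 5e-06 × 111000 × 0.8509 ≈ 0.47225 m.
Error at 52.1° = 5e-06° × 111000 × cos 52.1° ≈ 0.555 × 0.6143 = 0.34093 m.
The ratio reduces to cos 31.69° / cos 52.1° = 0.8509/0.6143 ≈ 1.3852.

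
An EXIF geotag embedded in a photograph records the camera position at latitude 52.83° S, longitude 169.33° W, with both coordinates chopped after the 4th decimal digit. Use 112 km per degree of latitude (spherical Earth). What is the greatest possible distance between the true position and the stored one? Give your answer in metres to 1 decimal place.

13.1 metres

Truncating at 4 decimal places can drop up to a full unit in the last place, so each coordinate may be off by as much as 0.0001°.
Latitude error → 0.0001 × 112000 = 11.2 m along the meridian.
E–W at 52.83°: 0.0001° × 112000 × cos 52.83° = 0.0001 × 112000 × 0.6042 ≈ 6.76684 m.
Worst case both components are at the extreme and orthogonal: √(11.2² + 6.76684²) ≈ 13.0855 m.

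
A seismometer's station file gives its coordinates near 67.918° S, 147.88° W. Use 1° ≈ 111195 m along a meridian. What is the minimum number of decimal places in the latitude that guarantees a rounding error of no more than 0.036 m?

7

One degree of latitude covers 111195 m.
With N decimal places the half-ulp bound is 0.5·10⁻ᴺ°, or 0.5·10⁻ᴺ × 111195 m on the ground.
Need 0.5 × 111195 × 10⁻ᴺ ≤ 0.036 → 10⁻ᴺ ≤ 6.475e-07, so N ≥ 6.19.
N = 6 would give 0.0556 m (too coarse); N = 7 gives 0.00556 m ≤ 0.036 m.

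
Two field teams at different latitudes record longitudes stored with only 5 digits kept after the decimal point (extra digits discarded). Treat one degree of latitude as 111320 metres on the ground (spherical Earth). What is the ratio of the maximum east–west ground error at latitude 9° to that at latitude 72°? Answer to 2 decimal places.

3.20

Truncating at 5 decimal places can drop up to a full unit in the last place, so the longitude may be off by as much as 1e-05°.
Error at 9° = 1e-05° × 111320 × cos 9° ≈ 1.1132 × 0.9877 = 1.0995 m.
At 72°: 1e-05° × 111320 × cos 72° = 1e-05 × 111320 × 0.3090 ≈ 0.344 m.
The ratio reduces to cos 9° / cos 72° = 0.9877/0.3090 ≈ 3.1962.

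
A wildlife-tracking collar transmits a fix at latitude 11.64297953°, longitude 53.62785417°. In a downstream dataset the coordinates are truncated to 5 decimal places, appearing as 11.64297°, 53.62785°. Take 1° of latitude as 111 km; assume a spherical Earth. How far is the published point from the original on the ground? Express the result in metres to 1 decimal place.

1.2 metres

Δlat = 11.64297953 − 11.64297 = +0.00000953°; Δlon = 53.62785417 − 53.62785 = +0.00000417°.
North–south shift: 0.00000953 × 111000 = 1.05783 m.
East–west at this latitude: 0.00000417° × 111000 × cos 11.643° ≈ 0.00000417 × 108716 = 0.453346 m.
Combined displacement = (1.05783² + 0.453346²)^½ ≈ 1.15088 m.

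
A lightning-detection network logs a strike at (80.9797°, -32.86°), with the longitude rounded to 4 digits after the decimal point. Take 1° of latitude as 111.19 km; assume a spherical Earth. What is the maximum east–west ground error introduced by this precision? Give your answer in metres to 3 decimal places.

Rounding to 4 decimal places leaves the longitude within ±5e-05° of the true value.
At latitude 80.9797° a degree of longitude spans 111190 m × cos 80.9797° = 111190 × 0.1568 ≈ 17432.9 m.
East–west error: 5e-05° × 17432.9 m/° ≈ 0.871643 m.

0.872 metres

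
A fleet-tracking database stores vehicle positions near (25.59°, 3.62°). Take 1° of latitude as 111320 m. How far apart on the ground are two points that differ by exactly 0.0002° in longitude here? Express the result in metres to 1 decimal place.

20.1 metres

0.0002° of longitude at 25.59° is 0.0002 × 111320 × cos 25.59° ≈ 0.0002 × 100400 = 20.0801 m.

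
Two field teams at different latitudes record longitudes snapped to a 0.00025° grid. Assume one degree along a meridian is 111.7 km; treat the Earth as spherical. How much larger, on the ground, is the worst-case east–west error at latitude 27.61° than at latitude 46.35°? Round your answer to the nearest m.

With a 0.00025° grid the true value lies within half a step, ±0.00025°/2 = ±0.000125°, of the stored one.
At 27.61°: 0.000125° × 111700 × cos 27.61° = 0.000125 × 111700 × 0.8861 ≈ 12.372 m.
Error at 46.35° = 0.000125° × 111700 × cos 46.35° ≈ 13.963 × 0.6903 = 9.6376 m.
Difference: 12.372 − 9.6376 = 2.7349 m.

3 m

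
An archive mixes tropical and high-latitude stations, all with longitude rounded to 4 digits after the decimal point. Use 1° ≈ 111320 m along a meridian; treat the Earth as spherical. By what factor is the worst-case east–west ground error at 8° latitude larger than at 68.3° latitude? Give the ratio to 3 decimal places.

Rounding to 4 decimal places leaves the longitude within ±5e-05° of the true value.
At 8°: 5e-05° × 111320 × cos 8° = 5e-05 × 111320 × 0.9903 ≈ 5.5118 m.
Error at 68.3° = 5e-05° × 111320 × cos 68.3° ≈ 5.566 × 0.3697 = 2.058 m.
Ratio: 5.5118 / 2.058 = cos 8° / cos 68.3° ≈ 2.6782.

2.678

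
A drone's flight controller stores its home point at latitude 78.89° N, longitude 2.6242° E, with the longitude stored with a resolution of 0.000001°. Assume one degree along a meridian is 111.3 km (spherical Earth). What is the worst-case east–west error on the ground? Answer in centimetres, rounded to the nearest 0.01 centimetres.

With a 0.000001° grid the true value lies within half a step, ±0.000001°/2 = ±5e-07°, of the stored one.
One degree of longitude at 78.89° is 111300 × cos 78.89° ≈ 111300 × 0.1927 = 21446.8 m.
Maximum E–W displacement: 5e-07 × 21446.8 = 0.0107234 m.
That is 0.0107234 m = 1.0723 cm.

1.07 centimetres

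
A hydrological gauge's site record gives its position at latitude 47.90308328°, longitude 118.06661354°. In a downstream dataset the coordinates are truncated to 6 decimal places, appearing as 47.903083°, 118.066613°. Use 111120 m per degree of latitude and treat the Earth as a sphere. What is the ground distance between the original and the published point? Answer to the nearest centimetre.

The latitude changed by +0.00000028° and the longitude by +0.00000054°.
N–S: 0.00000028° × 111120 m/° = 0.0311136 m.
E–W at 47.9031°: 0.00000054° × 111120 × cos 47.9031° = 0.00000054 × 111120 × 0.6704 ≈ 0.0402264 m.
Hypotenuse of the two orthogonal shifts: √(0.0311136² + 0.0402264²) = 0.0508549 m.
That is 0.0508549 m = 5.0855 cm.

5 centimetres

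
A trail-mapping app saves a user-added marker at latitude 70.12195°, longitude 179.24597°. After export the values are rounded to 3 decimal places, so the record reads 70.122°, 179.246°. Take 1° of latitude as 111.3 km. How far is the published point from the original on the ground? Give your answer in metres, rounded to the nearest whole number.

The latitude changed by -0.00005° and the longitude by -0.00003°.
North–south shift: -0.00005 × 111300 = -5.565 m.
East–west at this latitude: -0.00003° × 111300 × cos 70.122° ≈ -0.00003 × 37844.1 = -1.13532 m.
Distance: √(5.565² + 1.13532²) ≈ 5.67963 m.

6 metres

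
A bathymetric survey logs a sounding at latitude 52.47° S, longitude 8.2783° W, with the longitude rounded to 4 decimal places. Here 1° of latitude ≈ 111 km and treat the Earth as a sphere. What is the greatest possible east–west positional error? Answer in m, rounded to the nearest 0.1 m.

3.4 m

Rounding to 4 decimal places leaves the longitude within ±5e-05° of the true value.
At latitude 52.47° a degree of longitude spans 111000 m × cos 52.47° = 111000 × 0.6092 ≈ 67618.6 m.
So at most 5e-05° × 67618.6 ≈ 3.38093 m east–west.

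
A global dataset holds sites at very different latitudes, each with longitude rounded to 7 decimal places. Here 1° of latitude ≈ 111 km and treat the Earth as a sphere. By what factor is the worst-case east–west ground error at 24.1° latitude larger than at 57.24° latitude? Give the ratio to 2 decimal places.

1.69

Rounding to 7 decimal places leaves the longitude within ±5e-08° of the true value.
Error at 24.1° = 5e-08° × 111000 × cos 24.1° ≈ 0.00555 × 0.9128 = 0.0050662 m.
At 57.24°: 5e-08° × 111000 × cos 57.24° = 5e-08 × 111000 × 0.5411 ≈ 0.0030032 m.
The ratio reduces to cos 24.1° / cos 57.24° = 0.9128/0.5411 ≈ 1.6869.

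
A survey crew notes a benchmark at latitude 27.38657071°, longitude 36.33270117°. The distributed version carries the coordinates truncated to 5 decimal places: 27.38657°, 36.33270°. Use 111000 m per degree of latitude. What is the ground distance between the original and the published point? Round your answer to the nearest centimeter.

14 centimeters

Δlat = 27.38657071 − 27.38657 = +0.00000071°; Δlon = 36.33270117 − 36.33270 = +0.00000117°.
N–S: 0.00000071° × 111000 m/° = 0.07881 m.
E–W at 27.3866°: 0.00000117° × 111000 × cos 27.3866° = 0.00000117 × 111000 × 0.8879 ≈ 0.115315 m.
Distance: √(0.07881² + 0.115315²) ≈ 0.139673 m.
That is 0.139673 m = 13.967 cm.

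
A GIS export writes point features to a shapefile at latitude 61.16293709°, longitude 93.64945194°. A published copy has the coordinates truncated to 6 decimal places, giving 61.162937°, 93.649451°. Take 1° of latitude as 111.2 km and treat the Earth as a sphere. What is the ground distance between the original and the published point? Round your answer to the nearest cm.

Δlat = 61.16293709 − 61.162937 = +0.00000009°; Δlon = 93.64945194 − 93.649451 = +0.00000094°.
N–S: 0.00000009° × 111200 m/° = 0.010008 m.
East–west at this latitude: 0.00000094° × 111200 × cos 61.1629° ≈ 0.00000094 × 53634 = 0.050416 m.
Combined displacement = (0.010008² + 0.050416²)^½ ≈ 0.0513997 m.
That is 0.0513997 m = 5.14 cm.

5 cm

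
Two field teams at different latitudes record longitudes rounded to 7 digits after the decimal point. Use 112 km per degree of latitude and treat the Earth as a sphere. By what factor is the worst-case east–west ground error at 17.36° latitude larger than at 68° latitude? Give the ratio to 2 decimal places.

Rounding to 7 decimal places leaves the longitude within ±5e-08° of the true value.
Error at 17.36° = 5e-08° × 112000 × cos 17.36° ≈ 0.0056 × 0.9544 = 0.0053449 m.
Error at 68° = 5e-08° × 112000 × cos 68° ≈ 0.0056 × 0.3746 = 0.0020978 m.
The ratio reduces to cos 17.36° / cos 68° = 0.9544/0.3746 ≈ 2.5479.

2.55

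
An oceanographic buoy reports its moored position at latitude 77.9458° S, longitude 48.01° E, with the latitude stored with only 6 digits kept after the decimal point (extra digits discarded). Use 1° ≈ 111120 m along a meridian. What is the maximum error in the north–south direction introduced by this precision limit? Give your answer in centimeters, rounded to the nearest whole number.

11 centimeters

Truncating at 6 decimal places can drop up to a full unit in the last place, so the latitude may be off by as much as 1e-06°.
Along the meridian that is 1e-06° × 111120 m/° = 0.11112 m.
That is 0.11112 m = 11.112 cm.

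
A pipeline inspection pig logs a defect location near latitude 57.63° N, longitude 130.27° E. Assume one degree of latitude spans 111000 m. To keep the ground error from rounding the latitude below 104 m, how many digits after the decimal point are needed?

3

One degree of latitude covers 111000 m.
Rounding to N decimal places gives at most 0.5 × 10⁻ᴺ degrees of error, i.e. 0.5 × 10⁻ᴺ × 111000 m.
Need 0.5 × 111000 × 10⁻ᴺ ≤ 104 → 10⁻ᴺ ≤ 1.874e-03, so N ≥ 2.73.
So 3 decimal places suffice (55.5 m); 2 would allow up to 555 m.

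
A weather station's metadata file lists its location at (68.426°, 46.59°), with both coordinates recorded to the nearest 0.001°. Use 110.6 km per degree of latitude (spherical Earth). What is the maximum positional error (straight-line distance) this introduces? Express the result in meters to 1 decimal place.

Rounding to 3 decimal places leaves each coordinate within ±0.0005° of the true value.
North–south component: 0.0005° × 110600 = 55.3 m.
Longitude error → 0.0005 × 110600 × cos 68.426° = 0.0005 × 110600 × 0.3677 ≈ 20.334 m.
The two errors are perpendicular, so the maximum displacement is √(55.3² + 20.334²) ≈ 58.9199 m.

58.9 meters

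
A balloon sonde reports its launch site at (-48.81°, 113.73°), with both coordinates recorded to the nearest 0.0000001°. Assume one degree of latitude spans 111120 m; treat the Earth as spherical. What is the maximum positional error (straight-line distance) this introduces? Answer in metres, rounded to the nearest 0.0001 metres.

Rounding to 7 decimal places leaves each coordinate within ±5e-08° of the true value.
Latitude error → 5e-08 × 111120 = 0.005556 m along the meridian.
East–west component at 48.81°: 5e-08° × 111120 × cos 48.81° ≈ 5e-08 × 73179 ≈ 0.00365895 m.
Combining orthogonally: (0.005556² + 0.00365895²)^½ ≈ 0.0066526 m.

0.0067 metres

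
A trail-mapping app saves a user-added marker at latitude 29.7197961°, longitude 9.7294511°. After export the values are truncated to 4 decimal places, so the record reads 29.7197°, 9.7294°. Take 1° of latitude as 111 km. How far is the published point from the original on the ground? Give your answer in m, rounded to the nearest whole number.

Δlat = 29.7197961 − 29.7197 = +0.0000961°; Δlon = 9.7294511 − 9.7294 = +0.0000511°.
North–south shift: 0.0000961 × 111000 = 10.6671 m.
East–west at this latitude: 0.0000511° × 111000 × cos 29.7197° ≈ 0.0000511 × 96399.2 = 4.926 m.
Hypotenuse of the two orthogonal shifts: √(10.6671² + 4.926²) = 11.7496 m.

12 m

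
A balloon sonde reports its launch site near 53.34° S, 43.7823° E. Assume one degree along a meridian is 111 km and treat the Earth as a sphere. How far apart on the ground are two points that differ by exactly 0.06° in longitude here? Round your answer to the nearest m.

3976 m

At 53.34° a degree of longitude is 111000 × cos 53.34° ≈ 66274.2 m, so 0.06° corresponds to 3976.45 m.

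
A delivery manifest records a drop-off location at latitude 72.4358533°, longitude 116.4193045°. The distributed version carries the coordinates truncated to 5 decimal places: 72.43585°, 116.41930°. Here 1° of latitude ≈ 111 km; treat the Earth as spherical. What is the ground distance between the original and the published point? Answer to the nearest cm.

The latitude changed by +0.0000033° and the longitude by +0.0000045°.
North–south shift: 0.0000033 × 111000 = 0.3663 m.
E–W at 72.4359°: 0.0000045° × 111000 × cos 72.4359° = 0.0000045 × 111000 × 0.3018 ≈ 0.150736 m.
Combined displacement = (0.3663² + 0.150736²)^½ ≈ 0.396102 m.
That is 0.396102 m = 39.61 cm.

40 cm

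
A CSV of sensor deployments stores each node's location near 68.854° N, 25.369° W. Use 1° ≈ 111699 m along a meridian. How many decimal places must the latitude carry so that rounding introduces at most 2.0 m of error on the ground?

5

One degree of latitude covers 111699 m.
Rounding to N decimal places gives at most 0.5 × 10⁻ᴺ degrees of error, i.e. 0.5 × 10⁻ᴺ × 111699 m.
Need 0.5 × 111699 × 10⁻ᴺ ≤ 2.0 → 10⁻ᴺ ≤ 3.581e-05, so N ≥ 4.45.
So 5 decimal places suffice (0.558 m); 4 would allow up to 5.58 m.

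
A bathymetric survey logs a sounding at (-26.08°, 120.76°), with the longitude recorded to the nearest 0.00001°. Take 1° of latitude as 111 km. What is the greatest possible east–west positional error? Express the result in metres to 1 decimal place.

Rounding to 5 decimal places leaves the longitude within ±5e-06° of the true value.
One degree of longitude at 26.08° is 111000 × cos 26.08° ≈ 111000 × 0.8982 = 99698.1 m.
So at most 5e-06° × 99698.1 ≈ 0.498491 m east–west.

0.5 metres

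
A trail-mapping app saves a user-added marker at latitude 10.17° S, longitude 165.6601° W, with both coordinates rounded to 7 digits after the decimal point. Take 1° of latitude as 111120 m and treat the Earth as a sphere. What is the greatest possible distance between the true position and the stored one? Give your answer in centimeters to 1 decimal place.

Rounding to 7 decimal places leaves each coordinate within ±5e-08° of the true value.
North–south component: 5e-08° × 111120 = 0.005556 m.
Longitude error → 5e-08 × 111120 × cos 10.17° = 5e-08 × 111120 × 0.9843 ≈ 0.00546871 m.
Combining orthogonally: (0.005556² + 0.00546871²)^½ ≈ 0.00779589 m.
That is 0.00779589 m = 0.77959 cm.

0.8 centimeters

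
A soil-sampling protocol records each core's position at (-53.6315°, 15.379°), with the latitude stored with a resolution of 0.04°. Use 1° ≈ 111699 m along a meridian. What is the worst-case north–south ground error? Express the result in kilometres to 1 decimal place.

With a 0.04° grid the true value lies within half a step, ±0.04°/2 = ±0.02°, of the stored one.
Along the meridian that is 0.02° × 111699 m/° = 2233.98 m.
That is 2233.98 m = 2.234 km.

2.2 kilometres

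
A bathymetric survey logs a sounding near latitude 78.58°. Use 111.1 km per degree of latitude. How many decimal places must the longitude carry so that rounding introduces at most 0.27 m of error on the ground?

At 78.58° one degree of longitude covers 111100 × cos 78.58° ≈ 111100 × 0.1980 ≈ 21997.7 m.
N decimal places → at most half a unit in the last place, 0.5 × 10⁻ᴺ° = 21997.7/2 × 10⁻ᴺ m.
Setting 10998.9 × 10⁻ᴺ ≤ 0.27 gives 10ᴺ ≥ 4.074e+04, i.e. N ≥ 4.61.
So 5 decimal places suffice (0.11 m); 4 would allow up to 1.1 m.

5 decimal places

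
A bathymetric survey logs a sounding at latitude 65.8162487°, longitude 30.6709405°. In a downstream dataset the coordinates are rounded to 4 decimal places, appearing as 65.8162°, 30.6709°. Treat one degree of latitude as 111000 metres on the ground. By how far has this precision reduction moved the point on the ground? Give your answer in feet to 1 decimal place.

The latitude changed by +0.0000487° and the longitude by +0.0000405°.
N–S: 0.0000487° × 111000 m/° = 5.4057 m.
East–west at this latitude: 0.0000405° × 111000 × cos 65.8162° ≈ 0.0000405 × 45472.8 = 1.84165 m.
Hypotenuse of the two orthogonal shifts: √(5.4057² + 1.84165²) = 5.7108 m.
In feet: 5.7108 m ÷ 0.3048 ≈ 18.736 ft.

18.7 feet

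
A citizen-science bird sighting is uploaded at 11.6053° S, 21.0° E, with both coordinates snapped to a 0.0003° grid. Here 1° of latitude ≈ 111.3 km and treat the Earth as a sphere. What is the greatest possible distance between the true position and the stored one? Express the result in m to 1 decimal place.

23.4 m

With a 0.0003° grid the true value lies within half a step, ±0.0003°/2 = ±0.00015°, of the stored one.
North–south component: 0.00015° × 111300 = 16.695 m.
Longitude error → 0.00015 × 111300 × cos 11.6053° = 0.00015 × 111300 × 0.9796 ≈ 16.3537 m.
Combining orthogonally: (16.695² + 16.3537²)^½ ≈ 23.3702 m.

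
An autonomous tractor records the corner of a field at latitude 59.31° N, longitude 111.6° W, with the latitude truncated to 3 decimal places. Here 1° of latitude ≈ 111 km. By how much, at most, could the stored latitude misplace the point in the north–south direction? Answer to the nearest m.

Truncating at 3 decimal places can drop up to a full unit in the last place, so the latitude may be off by as much as 0.001°.
So the N–S error is at most 0.001 × 111000 = 111 m.

111 m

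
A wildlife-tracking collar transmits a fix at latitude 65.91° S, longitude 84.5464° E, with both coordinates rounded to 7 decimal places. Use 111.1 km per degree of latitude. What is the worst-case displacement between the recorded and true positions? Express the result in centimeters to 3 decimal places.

Rounding to 7 decimal places leaves each coordinate within ±5e-08° of the true value.
North–south component: 5e-08° × 111100 = 0.005555 m.
East–west component at 65.91°: 5e-08° × 111100 × cos 65.91° ≈ 5e-08 × 45347.8 ≈ 0.00226739 m.
Worst case both components are at the extreme and orthogonal: √(0.005555² + 0.00226739²) ≈ 0.00599992 m.
That is 0.00599992 m = 0.59999 cm.

0.600 centimeters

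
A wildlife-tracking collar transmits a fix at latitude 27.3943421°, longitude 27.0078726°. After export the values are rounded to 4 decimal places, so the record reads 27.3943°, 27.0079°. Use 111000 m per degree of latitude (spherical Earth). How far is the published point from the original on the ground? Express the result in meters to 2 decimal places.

5.40 meters

Δlat = 27.3943421 − 27.3943 = +0.0000421°; Δlon = 27.0078726 − 27.0079 = -0.0000274°.
N–S: 0.0000421° × 111000 m/° = 4.6731 m.
E–W at 27.3943°: -0.0000274° × 111000 × cos 27.3943° = -0.0000274 × 111000 × 0.8879 ≈ -2.70034 m.
Distance: √(4.6731² + 2.70034²) ≈ 5.39719 m.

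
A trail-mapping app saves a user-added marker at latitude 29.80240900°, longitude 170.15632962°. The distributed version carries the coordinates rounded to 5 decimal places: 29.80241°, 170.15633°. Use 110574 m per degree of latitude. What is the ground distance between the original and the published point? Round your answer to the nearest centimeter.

Δlat = 29.80240900 − 29.80241 = -0.00000100°; Δlon = 170.15632962 − 170.15633 = -0.00000038°.
N–S: -0.00000100° × 110574 m/° = -0.110574 m.
East–west at this latitude: -0.00000038° × 110574 × cos 29.8024° ≈ -0.00000038 × 95950 = -0.036461 m.
Distance: √(0.110574² + 0.036461²) ≈ 0.11643 m.
That is 0.11643 m = 11.643 cm.

12 centimeters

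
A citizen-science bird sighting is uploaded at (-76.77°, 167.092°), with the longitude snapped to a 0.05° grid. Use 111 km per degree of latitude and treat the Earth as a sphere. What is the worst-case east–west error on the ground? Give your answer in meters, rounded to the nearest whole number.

635 meters

With a 0.05° grid the true value lies within half a step, ±0.05°/2 = ±0.025°, of the stored one.
At latitude 76.77° a degree of longitude spans 111000 m × cos 76.77° = 111000 × 0.2289 ≈ 25403.5 m.
East–west error: 0.025° × 25403.5 m/° ≈ 635.088 m.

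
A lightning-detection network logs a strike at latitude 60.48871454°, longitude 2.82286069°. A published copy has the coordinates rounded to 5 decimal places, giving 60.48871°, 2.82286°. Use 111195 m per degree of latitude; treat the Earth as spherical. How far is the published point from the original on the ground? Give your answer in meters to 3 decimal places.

Δlat = 60.48871454 − 60.48871 = +0.00000454°; Δlon = 2.82286069 − 2.82286 = +0.00000069°.
N–S: 0.00000454° × 111195 m/° = 0.504825 m.
E–W at 60.4887°: 0.00000069° × 111195 × cos 60.4887° = 0.00000069 × 111195 × 0.4926 ≈ 0.0377941 m.
Distance: √(0.504825² + 0.0377941²) ≈ 0.506238 m.

0.506 meters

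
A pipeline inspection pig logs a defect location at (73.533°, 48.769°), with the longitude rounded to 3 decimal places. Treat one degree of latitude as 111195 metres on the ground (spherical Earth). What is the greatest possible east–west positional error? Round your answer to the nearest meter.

Rounding to 3 decimal places leaves the longitude within ±0.0005° of the true value.
Parallels shrink by cos φ, so at 73.533° a degree of longitude is 111195 × 0.2835 ≈ 31519.7 m.
Maximum E–W displacement: 0.0005 × 31519.7 = 15.7598 m.

16 meters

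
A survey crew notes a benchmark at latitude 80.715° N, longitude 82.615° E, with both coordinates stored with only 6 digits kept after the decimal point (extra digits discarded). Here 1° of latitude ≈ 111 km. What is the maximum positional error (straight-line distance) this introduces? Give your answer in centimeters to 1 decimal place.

11.2 centimeters

Truncating at 6 decimal places can drop up to a full unit in the last place, so each coordinate may be off by as much as 1e-06°.
N–S: 1e-06° × 111000 m/° = 0.111 m.
E–W at 80.715°: 1e-06° × 111000 × cos 80.715° = 1e-06 × 111000 × 0.1613 ≈ 0.0179093 m.
Worst case both components are at the extreme and orthogonal: √(0.111² + 0.0179093²) ≈ 0.112436 m.
That is 0.112436 m = 11.244 cm.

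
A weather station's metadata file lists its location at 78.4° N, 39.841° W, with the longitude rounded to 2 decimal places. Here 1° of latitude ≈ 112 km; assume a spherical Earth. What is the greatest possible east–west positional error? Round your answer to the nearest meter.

113 meters

Rounding to 2 decimal places leaves the longitude within ±0.005° of the true value.
At latitude 78.4° a degree of longitude spans 112000 m × cos 78.4° = 112000 × 0.2011 ≈ 22520.7 m.
Maximum E–W displacement: 0.005 × 22520.7 = 112.604 m.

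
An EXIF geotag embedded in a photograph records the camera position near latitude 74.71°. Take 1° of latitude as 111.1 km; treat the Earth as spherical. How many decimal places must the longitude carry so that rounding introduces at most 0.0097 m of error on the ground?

7 decimal places

At 74.71° one degree of longitude covers 111100 × cos 74.71° ≈ 111100 × 0.2637 ≈ 29297.6 m.
N decimal places → at most half a unit in the last place, 0.5 × 10⁻ᴺ° = 29297.6/2 × 10⁻ᴺ m.
Setting 14648.8 × 10⁻ᴺ ≤ 0.0097 gives 10ᴺ ≥ 1.51e+06, i.e. N ≥ 6.18.
N = 6 would give 0.0146 m (too coarse); N = 7 gives 0.00146 m ≤ 0.0097 m.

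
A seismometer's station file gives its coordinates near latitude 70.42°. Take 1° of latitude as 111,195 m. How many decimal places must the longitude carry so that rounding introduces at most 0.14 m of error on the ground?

6

At 70.42° one degree of longitude covers 111195 × cos 70.42° ≈ 111195 × 0.3351 ≈ 37264 m.
N decimal places → at most half a unit in the last place, 0.5 × 10⁻ᴺ° = 37264/2 × 10⁻ᴺ m.
Need 0.5 × 37264 × 10⁻ᴺ ≤ 0.14 → 10⁻ᴺ ≤ 7.514e-06, so N ≥ 5.12.
N = 5 would give 0.186 m (too coarse); N = 6 gives 0.0186 m ≤ 0.14 m.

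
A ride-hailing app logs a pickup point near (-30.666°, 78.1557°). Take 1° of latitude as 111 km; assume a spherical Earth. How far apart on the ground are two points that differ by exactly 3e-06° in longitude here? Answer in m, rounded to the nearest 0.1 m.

One degree of longitude here spans 111000 × cos 30.666° = 111000 × 0.8602 ≈ 95477.2 m; 3e-06° of that is 0.286432 m.

0.3 m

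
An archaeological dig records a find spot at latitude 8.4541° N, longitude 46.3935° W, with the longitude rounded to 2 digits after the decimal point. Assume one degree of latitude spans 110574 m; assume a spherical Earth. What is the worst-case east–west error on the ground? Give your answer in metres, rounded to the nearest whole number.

Rounding to 2 decimal places leaves the longitude within ±0.005° of the true value.
Parallels shrink by cos φ, so at 8.4541° a degree of longitude is 110574 × 0.9891 ≈ 109372 m.
Maximum E–W displacement: 0.005 × 109372 = 546.862 m.

547 metres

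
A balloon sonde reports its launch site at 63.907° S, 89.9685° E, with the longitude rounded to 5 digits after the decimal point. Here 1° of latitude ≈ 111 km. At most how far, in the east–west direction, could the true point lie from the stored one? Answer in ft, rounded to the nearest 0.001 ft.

Rounding to 5 decimal places leaves the longitude within ±5e-06° of the true value.
Parallels shrink by cos φ, so at 63.907° a degree of longitude is 111000 × 0.4398 ≈ 48821.1 m.
So at most 5e-06° × 48821.1 ≈ 0.244105 m east–west.
In feet: 0.244105 m ÷ 0.3048 ≈ 0.80087 ft.

0.801 ft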